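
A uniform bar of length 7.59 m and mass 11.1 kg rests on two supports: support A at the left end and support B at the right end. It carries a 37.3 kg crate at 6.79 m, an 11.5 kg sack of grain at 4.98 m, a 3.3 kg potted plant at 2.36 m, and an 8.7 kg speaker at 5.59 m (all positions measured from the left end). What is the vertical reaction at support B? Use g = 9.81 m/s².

R_B ≈ 529 N

Taking torques about support A:
Beam weight: 11.1 × 9.81 = 108.9 N down at 3.795 m → arm 3.795 m, τ = 108.9 × 3.795 = 413.3 N·m clockwise.
Crate: 37.3 × 9.81 = 365.9 N down at 6.79 m → arm 6.79 m, τ = 365.9 × 6.79 = 2484 N·m clockwise.
Sack of grain: 11.5 × 9.81 = 112.8 N down at 4.98 m → arm 4.98 m, τ = 112.8 × 4.98 = 561.7 N·m clockwise.
Potted plant: 3.3 × 9.81 = 32.37 N down at 2.36 m → arm 2.36 m, τ = 32.37 × 2.36 = 76.39 N·m clockwise.
Speaker: 8.7 × 9.81 = 85.35 N down at 5.59 m → arm 5.59 m, τ = 85.35 × 5.59 = 477.1 N·m clockwise.
Net load moment about support A = 4012 N·m clockwise.
Reaction R at support B is upward at 7.59 m, arm 7.59 m → moment R × 7.59 counterclockwise.
For rotational equilibrium, R × 7.59 = 4012, so R = 529 N.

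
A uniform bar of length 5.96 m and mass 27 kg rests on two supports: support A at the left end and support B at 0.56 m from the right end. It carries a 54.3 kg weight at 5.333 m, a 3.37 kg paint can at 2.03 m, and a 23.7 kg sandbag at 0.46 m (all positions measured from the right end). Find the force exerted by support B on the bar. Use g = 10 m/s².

R_B ≈ 478 N

About support A:
Beam weight: 27 × 10 = 270 N down at 2.98 m → arm 2.98 m, τ = 270 × 2.98 = 804.6 N·m clockwise.
Weight: 54.3 × 10 = 543 N down at 5.333 m → arm 0.627 m, τ = 543 × 0.627 = 340.5 N·m clockwise.
Paint can: 3.37 × 10 = 33.7 N down at 2.03 m → arm 3.93 m, τ = 33.7 × 3.93 = 132.4 N·m clockwise.
Sandbag: 23.7 × 10 = 237 N down at 0.46 m → arm 5.5 m, τ = 237 × 5.5 = 1304 N·m clockwise.
Net load moment about support A = 2582 N·m clockwise.
Reaction R at support B is upward at 0.56 m, arm 5.4 m → moment R × 5.4 counterclockwise.
For rotational equilibrium, R × 5.4 = 2582, so R = 478 N.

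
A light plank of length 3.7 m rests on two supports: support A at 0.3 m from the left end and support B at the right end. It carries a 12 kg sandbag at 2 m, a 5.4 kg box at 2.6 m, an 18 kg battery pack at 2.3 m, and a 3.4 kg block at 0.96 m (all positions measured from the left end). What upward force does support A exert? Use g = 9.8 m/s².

R_A ≈ 175 N

Take moments about support B.
Sandbag: 12 × 9.8 = 117.6 N down at 2 m → arm 1.7 m, τ = 117.6 × 1.7 = 199.9 N·m counterclockwise.
Box: 5.4 × 9.8 = 52.92 N down at 2.6 m → arm 1.1 m, τ = 52.92 × 1.1 = 58.21 N·m counterclockwise.
Battery pack: 18 × 9.8 = 176.4 N down at 2.3 m → arm 1.4 m, τ = 176.4 × 1.4 = 247 N·m counterclockwise.
Block: 3.4 × 9.8 = 33.32 N down at 0.96 m → arm 2.74 m, τ = 33.32 × 2.74 = 91.3 N·m counterclockwise.
Net load moment about support B = 596.4 N·m counterclockwise.
Reaction R at support A is upward at 0.3 m, arm 3.4 m → moment R × 3.4 clockwise.
Στ = 0 ⇒ R × 3.4 = 596.4 ⇒ R = 175 N.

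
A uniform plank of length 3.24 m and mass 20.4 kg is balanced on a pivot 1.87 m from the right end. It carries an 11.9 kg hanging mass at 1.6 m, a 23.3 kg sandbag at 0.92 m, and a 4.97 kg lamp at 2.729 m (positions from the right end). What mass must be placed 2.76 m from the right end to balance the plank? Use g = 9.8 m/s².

About the pivot (at 1.87 m from the right end):
Beam weight: 20.4 × 9.8 = 199.9 N down at 1.62 m → arm 0.25 m, τ = 199.9 × 0.25 = 49.98 N·m clockwise.
Hanging mass: 11.9 × 9.8 = 116.6 N down at 1.6 m → arm 0.27 m, τ = 116.6 × 0.27 = 31.48 N·m clockwise.
Sandbag: 23.3 × 9.8 = 228.3 N down at 0.92 m → arm 0.95 m, τ = 228.3 × 0.95 = 216.9 N·m clockwise.
Lamp: 4.97 × 9.8 = 48.71 N down at 2.729 m → arm 0.859 m, τ = 48.71 × 0.859 = 41.84 N·m counterclockwise.
Net moment of known loads = 256.5 N·m clockwise.
An unknown mass m at 2.76 m has arm 0.89 m; its moment is m·g·0.89 counterclockwise.
Στ = 0 ⇒ m × 9.8 × 0.89 = 256.5 ⇒ m = 256.5 / (9.8 × 0.89) = 29.4 kg.

m ≈ 29.4 kg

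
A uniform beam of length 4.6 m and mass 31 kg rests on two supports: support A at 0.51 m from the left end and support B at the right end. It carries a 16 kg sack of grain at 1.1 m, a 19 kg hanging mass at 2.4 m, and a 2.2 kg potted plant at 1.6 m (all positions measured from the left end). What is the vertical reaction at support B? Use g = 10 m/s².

Choose support A as the axis so its reaction then has zero moment arm.
Beam weight: 31 × 10 = 310 N down at 2.3 m → arm 1.79 m, τ = 310 × 1.79 = 554.9 N·m clockwise.
Sack of grain: 16 × 10 = 160 N down at 1.1 m → arm 0.59 m, τ = 160 × 0.59 = 94.4 N·m clockwise.
Hanging mass: 19 × 10 = 190 N down at 2.4 m → arm 1.89 m, τ = 190 × 1.89 = 359.1 N·m clockwise.
Potted plant: 2.2 × 10 = 22 N down at 1.6 m → arm 1.09 m, τ = 22 × 1.09 = 23.98 N·m clockwise.
Net load moment about support A = 1032 N·m clockwise.
Reaction R at support B is upward at 4.6 m, arm 4.09 m → moment R × 4.09 counterclockwise.
Στ = 0 ⇒ R × 4.09 = 1032 ⇒ R = 252 N.

R_B ≈ 252 N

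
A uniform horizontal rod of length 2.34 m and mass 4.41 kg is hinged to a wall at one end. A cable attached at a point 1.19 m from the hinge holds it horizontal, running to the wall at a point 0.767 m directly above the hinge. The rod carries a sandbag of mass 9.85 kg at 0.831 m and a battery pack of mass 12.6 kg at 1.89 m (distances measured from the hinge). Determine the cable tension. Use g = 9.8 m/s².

Sum moments about the hinge (the unknown hinge reaction has zero arm there).
Beam weight: 4.41 × 9.8 = 43.22 N down at 1.17 m → arm 1.17 m, τ = 43.22 × 1.17 = 50.57 N·m clockwise.
Sandbag: 9.85 × 9.8 = 96.53 N down at 0.831 m → arm 0.831 m, τ = 96.53 × 0.831 = 80.22 N·m clockwise.
Battery pack: 12.6 × 9.8 = 123.5 N down at 1.89 m → arm 1.89 m, τ = 123.5 × 1.89 = 233.4 N·m clockwise.
Total clockwise load moment = 364.2 N·m.
The cable tension T acts at 1.19 m; only its component perpendicular to the rod, T sinθ, produces torque. sinθ = h/√(h²+d²) = 0.767/√(0.767²+1.19²) = 0.5418.
Στ = 0 ⇒ T × 1.19 × 0.5418 = 364.2 ⇒ T = 364.2 / 0.6447 = 565 N.

T ≈ 565 N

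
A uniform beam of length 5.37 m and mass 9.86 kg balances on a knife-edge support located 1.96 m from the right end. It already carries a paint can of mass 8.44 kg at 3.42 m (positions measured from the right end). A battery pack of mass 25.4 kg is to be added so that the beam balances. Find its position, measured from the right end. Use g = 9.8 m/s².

x ≈ 1.19 m from the right end

Taking torques about the knife-edge support (at 1.96 m from the right end):
Beam weight: 9.86 × 9.8 = 96.63 N down at 2.685 m → arm 0.725 m, τ = 96.63 × 0.725 = 70.06 N·m counterclockwise.
Paint can: 8.44 × 9.8 = 82.71 N down at 3.42 m → arm 1.46 m, τ = 82.71 × 1.46 = 120.8 N·m counterclockwise.
Net moment of existing loads = 190.9 N·m counterclockwise.
The battery pack weighs 25.4 × 9.8 = 248.9 N and must supply an equal clockwise moment, so its lever arm about the knife-edge support is 190.9 / 248.9 = 0.767 m.
That puts it at 1.96 − 0.767 = 1.19 m from the right end.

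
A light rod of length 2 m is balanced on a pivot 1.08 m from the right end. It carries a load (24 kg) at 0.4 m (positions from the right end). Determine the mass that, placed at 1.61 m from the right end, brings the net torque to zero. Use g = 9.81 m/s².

m ≈ 30.8 kg

Sum moments about the pivot (at 1.08 m from the right end) (the support reaction has zero arm there).
Load: 24 × 9.81 = 235.4 N down at 0.4 m → arm 0.68 m, τ = 235.4 × 0.68 = 160.1 N·m clockwise.
Net moment of known loads = 160.1 N·m clockwise.
An unknown mass m at 1.61 m has arm 0.53 m; its moment is m·g·0.53 counterclockwise.
Setting net torque to zero: m × 9.81 × 0.53 = 160.1 → m = 160.1 / (9.81 × 0.53) = 30.8 kg.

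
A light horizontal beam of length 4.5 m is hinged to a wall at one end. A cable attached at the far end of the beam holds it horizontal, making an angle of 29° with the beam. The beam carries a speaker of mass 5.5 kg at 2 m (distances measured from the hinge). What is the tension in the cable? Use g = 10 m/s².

T ≈ 50.4 N

Take moments about the hinge.
Speaker: 5.5 × 10 = 55 N down at 2 m → arm 2 m, τ = 55 × 2 = 110 N·m clockwise.
Total clockwise load moment = 110 N·m.
The cable tension T acts at 4.5 m; only its component perpendicular to the beam, T sinθ, produces torque. sin 29° = 0.4848.
Balancing moments: T × 4.5 × 0.4848 = 110, giving T = 110 / 2.182 = 50.4 N.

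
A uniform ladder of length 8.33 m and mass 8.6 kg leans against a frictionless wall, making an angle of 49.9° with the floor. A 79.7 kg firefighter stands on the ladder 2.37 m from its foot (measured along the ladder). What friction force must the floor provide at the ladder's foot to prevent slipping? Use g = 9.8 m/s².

f ≈ 223 N

Taking torques about the foot of the ladder:
Ladder weight 8.6×9.8 = 84.28 N acts at 4.165 m along the ladder; its horizontal arm is 4.165·cos49.9° = 2.683 m → τ = 226.1 N·m clockwise.
Firefighter: 79.7×9.8 = 781.1 N at 2.37 m → arm 1.527 m → τ = 1193 N·m clockwise.
Wall normal N acts horizontally at the top; its moment arm is the height L sinθ = 8.33·sin49.9° = 6.372 m, counterclockwise.
For rotational equilibrium, N × 6.372 = 1419, so N = 223 N.
ΣFx = 0: friction at the foot balances the wall's push, so f = N_wall = 223 N.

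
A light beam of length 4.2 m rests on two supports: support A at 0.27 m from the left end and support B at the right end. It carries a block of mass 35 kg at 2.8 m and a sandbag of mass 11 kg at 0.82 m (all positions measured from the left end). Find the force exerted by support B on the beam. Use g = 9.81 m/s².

Choose support A as the axis so its reaction then has zero moment arm.
Block: 35 × 9.81 = 343.4 N down at 2.8 m → arm 2.53 m, τ = 343.4 × 2.53 = 868.8 N·m clockwise.
Sandbag: 11 × 9.81 = 107.9 N down at 0.82 m → arm 0.55 m, τ = 107.9 × 0.55 = 59.35 N·m clockwise.
Net load moment about support A = 928.1 N·m clockwise.
Reaction R at support B is upward at 4.2 m, arm 3.93 m → moment R × 3.93 counterclockwise.
Balancing moments: R × 3.93 = 928.1, giving R = 236 N.

R_B ≈ 236 N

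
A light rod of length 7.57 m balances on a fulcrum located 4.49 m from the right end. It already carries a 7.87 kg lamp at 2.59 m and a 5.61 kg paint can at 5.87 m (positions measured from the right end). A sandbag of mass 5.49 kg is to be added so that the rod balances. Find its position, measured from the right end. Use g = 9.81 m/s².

About the fulcrum (at 4.49 m from the right end):
Lamp: 7.87 × 9.81 = 77.2 N down at 2.59 m → arm 1.9 m, τ = 77.2 × 1.9 = 146.7 N·m clockwise.
Paint can: 5.61 × 9.81 = 55.03 N down at 5.87 m → arm 1.38 m, τ = 55.03 × 1.38 = 75.94 N·m counterclockwise.
Net moment of existing loads = 70.76 N·m clockwise.
The sandbag weighs 5.49 × 9.81 = 53.86 N and must supply an equal counterclockwise moment, so its lever arm about the fulcrum is 70.76 / 53.86 = 1.31 m.
That puts it at 4.49 + 1.31 = 5.8 m from the right end.

x ≈ 5.8 m from the right end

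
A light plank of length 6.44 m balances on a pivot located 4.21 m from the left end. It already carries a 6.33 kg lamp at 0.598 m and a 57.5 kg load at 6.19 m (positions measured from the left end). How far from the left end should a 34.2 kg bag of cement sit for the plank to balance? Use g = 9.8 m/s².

x ≈ 1.55 m from the left end

Taking torques about the pivot (at 4.21 m from the left end):
Lamp: 6.33 × 9.8 = 62.03 N down at 0.598 m → arm 3.612 m, τ = 62.03 × 3.612 = 224.1 N·m counterclockwise.
Load: 57.5 × 9.8 = 563.5 N down at 6.19 m → arm 1.98 m, τ = 563.5 × 1.98 = 1116 N·m clockwise.
Net moment of existing loads = 891.9 N·m clockwise.
The bag of cement weighs 34.2 × 9.8 = 335.2 N and must supply an equal counterclockwise moment, so its lever arm about the pivot is 891.9 / 335.2 = 2.66 m.
That puts it at 4.21 − 2.66 = 1.55 m from the left end.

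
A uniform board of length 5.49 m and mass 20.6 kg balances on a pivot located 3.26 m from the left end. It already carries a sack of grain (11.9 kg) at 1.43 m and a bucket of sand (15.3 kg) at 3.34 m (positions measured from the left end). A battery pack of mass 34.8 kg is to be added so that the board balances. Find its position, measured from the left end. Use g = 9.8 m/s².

Sum moments about the pivot (at 3.26 m from the left end) (the support reaction has zero arm there).
Beam weight: 20.6 × 9.8 = 201.9 N down at 2.745 m → arm 0.515 m, τ = 201.9 × 0.515 = 104 N·m counterclockwise.
Sack of grain: 11.9 × 9.8 = 116.6 N down at 1.43 m → arm 1.83 m, τ = 116.6 × 1.83 = 213.4 N·m counterclockwise.
Bucket of sand: 15.3 × 9.8 = 149.9 N down at 3.34 m → arm 0.08 m, τ = 149.9 × 0.08 = 11.99 N·m clockwise.
Net moment of existing loads = 305.4 N·m counterclockwise.
The battery pack weighs 34.8 × 9.8 = 341 N and must supply an equal clockwise moment, so its lever arm about the pivot is 305.4 / 341 = 0.896 m.
That puts it at 3.26 + 0.896 = 4.16 m from the left end.

x ≈ 4.16 m from the left end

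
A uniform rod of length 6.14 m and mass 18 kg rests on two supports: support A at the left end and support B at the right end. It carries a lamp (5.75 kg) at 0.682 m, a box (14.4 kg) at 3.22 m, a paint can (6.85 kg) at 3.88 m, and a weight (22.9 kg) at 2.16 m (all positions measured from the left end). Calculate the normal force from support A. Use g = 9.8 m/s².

R_A ≈ 376 N

Taking torques about support B:
Beam weight: 18 × 9.8 = 176.4 N down at 3.07 m → arm 3.07 m, τ = 176.4 × 3.07 = 541.5 N·m counterclockwise.
Lamp: 5.75 × 9.8 = 56.35 N down at 0.682 m → arm 5.458 m, τ = 56.35 × 5.458 = 307.6 N·m counterclockwise.
Box: 14.4 × 9.8 = 141.1 N down at 3.22 m → arm 2.92 m, τ = 141.1 × 2.92 = 412 N·m counterclockwise.
Paint can: 6.85 × 9.8 = 67.13 N down at 3.88 m → arm 2.26 m, τ = 67.13 × 2.26 = 151.7 N·m counterclockwise.
Weight: 22.9 × 9.8 = 224.4 N down at 2.16 m → arm 3.98 m, τ = 224.4 × 3.98 = 893.1 N·m counterclockwise.
Net load moment about support B = 2306 N·m counterclockwise.
Reaction R at support A is upward at 0 m, arm 6.14 m → moment R × 6.14 clockwise.
Balancing moments: R × 6.14 = 2306, giving R = 376 N.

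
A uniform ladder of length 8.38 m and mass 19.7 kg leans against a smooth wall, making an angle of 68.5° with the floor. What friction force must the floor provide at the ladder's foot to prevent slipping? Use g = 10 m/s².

Choose the foot of the ladder as the axis so the floor normal and friction both act there and drop out.
Ladder weight 19.7×10 = 197 N acts at 4.19 m along the ladder; its horizontal arm is 4.19·cos68.5° = 1.536 m → τ = 302.6 N·m clockwise.
Wall normal N acts horizontally at the top; its moment arm is the height L sinθ = 8.38·sin68.5° = 7.797 m, counterclockwise.
For rotational equilibrium, N × 7.797 = 302.6, so N = 38.8 N.
ΣFx = 0: friction at the foot balances the wall's push, so f = N_wall = 38.8 N.

f ≈ 38.8 N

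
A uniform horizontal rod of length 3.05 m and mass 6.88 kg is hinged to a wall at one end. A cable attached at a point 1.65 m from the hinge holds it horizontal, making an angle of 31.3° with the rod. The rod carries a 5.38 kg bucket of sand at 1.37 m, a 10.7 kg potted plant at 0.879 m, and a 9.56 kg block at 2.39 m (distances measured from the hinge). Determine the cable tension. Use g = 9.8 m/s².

T ≈ 573 N

Take moments about the hinge.
Beam weight: 6.88 × 9.8 = 67.42 N down at 1.525 m → arm 1.525 m, τ = 67.42 × 1.525 = 102.8 N·m clockwise.
Bucket of sand: 5.38 × 9.8 = 52.72 N down at 1.37 m → arm 1.37 m, τ = 52.72 × 1.37 = 72.23 N·m clockwise.
Potted plant: 10.7 × 9.8 = 104.9 N down at 0.879 m → arm 0.879 m, τ = 104.9 × 0.879 = 92.21 N·m clockwise.
Block: 9.56 × 9.8 = 93.69 N down at 2.39 m → arm 2.39 m, τ = 93.69 × 2.39 = 223.9 N·m clockwise.
Total clockwise load moment = 491.1 N·m.
The cable tension T acts at 1.65 m; only its component perpendicular to the rod, T sinθ, produces torque. sin 31.3° = 0.5195.
Balancing moments: T × 1.65 × 0.5195 = 491.1, giving T = 491.1 / 0.8572 = 573 N.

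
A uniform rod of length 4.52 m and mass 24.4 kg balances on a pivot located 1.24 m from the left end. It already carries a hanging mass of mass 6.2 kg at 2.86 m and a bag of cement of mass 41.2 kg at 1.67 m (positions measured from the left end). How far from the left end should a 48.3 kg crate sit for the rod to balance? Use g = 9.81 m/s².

Sum moments about the pivot (at 1.24 m from the left end) (the support reaction has zero arm there).
Beam weight: 24.4 × 9.81 = 239.4 N down at 2.26 m → arm 1.02 m, τ = 239.4 × 1.02 = 244.2 N·m clockwise.
Hanging mass: 6.2 × 9.81 = 60.82 N down at 2.86 m → arm 1.62 m, τ = 60.82 × 1.62 = 98.53 N·m clockwise.
Bag of cement: 41.2 × 9.81 = 404.2 N down at 1.67 m → arm 0.43 m, τ = 404.2 × 0.43 = 173.8 N·m clockwise.
Net moment of existing loads = 516.5 N·m clockwise.
The crate weighs 48.3 × 9.81 = 473.8 N and must supply an equal counterclockwise moment, so its lever arm about the pivot is 516.5 / 473.8 = 1.09 m.
That puts it at 1.24 − 1.09 = 0.15 m from the left end.

x ≈ 0.15 m from the left end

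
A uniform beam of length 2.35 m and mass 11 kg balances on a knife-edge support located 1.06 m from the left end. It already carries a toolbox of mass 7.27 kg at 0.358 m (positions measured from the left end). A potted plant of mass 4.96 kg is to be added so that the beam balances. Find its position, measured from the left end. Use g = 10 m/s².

x ≈ 1.83 m from the left end

Taking torques about the knife-edge support (at 1.06 m from the left end):
Beam weight: 11 × 10 = 110 N down at 1.175 m → arm 0.115 m, τ = 110 × 0.115 = 12.65 N·m clockwise.
Toolbox: 7.27 × 10 = 72.7 N down at 0.358 m → arm 0.702 m, τ = 72.7 × 0.702 = 51.04 N·m counterclockwise.
Net moment of existing loads = 38.39 N·m counterclockwise.
The potted plant weighs 4.96 × 10 = 49.6 N and must supply an equal clockwise moment, so its lever arm about the knife-edge support is 38.39 / 49.6 = 0.774 m.
That puts it at 1.06 + 0.774 = 1.83 m from the left end.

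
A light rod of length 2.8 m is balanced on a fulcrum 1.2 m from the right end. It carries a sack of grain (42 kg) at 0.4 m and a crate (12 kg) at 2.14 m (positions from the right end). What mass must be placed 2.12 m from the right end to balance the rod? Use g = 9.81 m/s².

m ≈ 24.3 kg

Taking torques about the fulcrum (at 1.2 m from the right end):
Sack of grain: 42 × 9.81 = 412 N down at 0.4 m → arm 0.8 m, τ = 412 × 0.8 = 329.6 N·m clockwise.
Crate: 12 × 9.81 = 117.7 N down at 2.14 m → arm 0.94 m, τ = 117.7 × 0.94 = 110.6 N·m counterclockwise.
Net moment of known loads = 219 N·m clockwise.
An unknown mass m at 2.12 m has arm 0.92 m; its moment is m·g·0.92 counterclockwise.
Στ = 0 ⇒ m × 9.81 × 0.92 = 219 ⇒ m = 219 / (9.81 × 0.92) = 24.3 kg.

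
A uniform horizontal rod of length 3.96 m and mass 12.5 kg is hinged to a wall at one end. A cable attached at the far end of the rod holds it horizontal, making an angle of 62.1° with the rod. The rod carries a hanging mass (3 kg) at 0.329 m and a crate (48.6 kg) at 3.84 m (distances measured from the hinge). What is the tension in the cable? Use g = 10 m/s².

T ≈ 607 N

Take moments about the hinge.
Beam weight: 12.5 × 10 = 125 N down at 1.98 m → arm 1.98 m, τ = 125 × 1.98 = 247.5 N·m clockwise.
Hanging mass: 3 × 10 = 30 N down at 0.329 m → arm 0.329 m, τ = 30 × 0.329 = 9.87 N·m clockwise.
Crate: 48.6 × 10 = 486 N down at 3.84 m → arm 3.84 m, τ = 486 × 3.84 = 1866 N·m clockwise.
Total clockwise load moment = 2123 N·m.
The cable tension T acts at 3.96 m; only its component perpendicular to the rod, T sinθ, produces torque. sin 62.1° = 0.8838.
Balancing moments: T × 3.96 × 0.8838 = 2123, giving T = 2123 / 3.5 = 607 N.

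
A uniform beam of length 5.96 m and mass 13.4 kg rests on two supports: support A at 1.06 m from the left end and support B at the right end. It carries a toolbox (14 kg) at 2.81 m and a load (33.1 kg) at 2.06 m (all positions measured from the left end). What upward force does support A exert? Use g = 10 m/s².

Choose support B as the axis so its reaction then has zero moment arm.
Beam weight: 13.4 × 10 = 134 N down at 2.98 m → arm 2.98 m, τ = 134 × 2.98 = 399.3 N·m counterclockwise.
Toolbox: 14 × 10 = 140 N down at 2.81 m → arm 3.15 m, τ = 140 × 3.15 = 441 N·m counterclockwise.
Load: 33.1 × 10 = 331 N down at 2.06 m → arm 3.9 m, τ = 331 × 3.9 = 1291 N·m counterclockwise.
Net load moment about support B = 2131 N·m counterclockwise.
Reaction R at support A is upward at 1.06 m, arm 4.9 m → moment R × 4.9 clockwise.
Balancing moments: R × 4.9 = 2131, giving R = 435 N.

R_A ≈ 435 N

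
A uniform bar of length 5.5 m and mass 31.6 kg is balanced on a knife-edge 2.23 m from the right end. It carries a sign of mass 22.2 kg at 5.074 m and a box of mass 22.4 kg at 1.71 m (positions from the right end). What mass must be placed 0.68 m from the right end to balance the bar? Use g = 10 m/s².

m ≈ 43.8 kg

Choose the knife-edge (at 2.23 m from the right end) as the axis so the support reaction has zero arm there.
Beam weight: 31.6 × 10 = 316 N down at 2.75 m → arm 0.52 m, τ = 316 × 0.52 = 164.3 N·m counterclockwise.
Sign: 22.2 × 10 = 222 N down at 5.074 m → arm 2.844 m, τ = 222 × 2.844 = 631.4 N·m counterclockwise.
Box: 22.4 × 10 = 224 N down at 1.71 m → arm 0.52 m, τ = 224 × 0.52 = 116.5 N·m clockwise.
Net moment of known loads = 679.2 N·m counterclockwise.
An unknown mass m at 0.68 m has arm 1.55 m; its moment is m·g·1.55 clockwise.
Balancing moments: m × 10 × 1.55 = 679.2, giving m = 679.2 / (10 × 1.55) = 43.8 kg.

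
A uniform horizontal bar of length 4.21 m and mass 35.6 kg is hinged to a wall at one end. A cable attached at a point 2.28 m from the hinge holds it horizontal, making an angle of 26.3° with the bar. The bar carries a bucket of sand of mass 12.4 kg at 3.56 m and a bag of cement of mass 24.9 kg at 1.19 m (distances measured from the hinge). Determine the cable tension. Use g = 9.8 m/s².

T ≈ 1440 N

Sum moments about the hinge (the unknown hinge reaction has zero arm there).
Beam weight: 35.6 × 9.8 = 348.9 N down at 2.105 m → arm 2.105 m, τ = 348.9 × 2.105 = 734.4 N·m clockwise.
Bucket of sand: 12.4 × 9.8 = 121.5 N down at 3.56 m → arm 3.56 m, τ = 121.5 × 3.56 = 432.5 N·m clockwise.
Bag of cement: 24.9 × 9.8 = 244 N down at 1.19 m → arm 1.19 m, τ = 244 × 1.19 = 290.4 N·m clockwise.
Total clockwise load moment = 1457 N·m.
The cable tension T acts at 2.28 m; only its component perpendicular to the bar, T sinθ, produces torque. sin 26.3° = 0.4431.
For rotational equilibrium, T × 2.28 × 0.4431 = 1457, so T = 1457 / 1.01 = 1440 N.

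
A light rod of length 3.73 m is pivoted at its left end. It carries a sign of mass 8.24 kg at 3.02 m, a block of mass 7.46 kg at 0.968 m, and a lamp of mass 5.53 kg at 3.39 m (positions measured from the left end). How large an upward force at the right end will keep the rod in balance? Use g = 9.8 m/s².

F ≈ 134 N

Sum moments about the left end (the unknown pivot reaction has zero arm there).
Sign: 8.24 × 9.8 = 80.75 N down at 3.02 m → arm 3.02 m, τ = 80.75 × 3.02 = 243.9 N·m clockwise.
Block: 7.46 × 9.8 = 73.11 N down at 0.968 m → arm 0.968 m, τ = 73.11 × 0.968 = 70.77 N·m clockwise.
Lamp: 5.53 × 9.8 = 54.19 N down at 3.39 m → arm 3.39 m, τ = 54.19 × 3.39 = 183.7 N·m clockwise.
Net moment of the loads = 498.4 N·m clockwise.
The upward force F acts at the right end, arm 3.73 m, giving F × 3.73 counterclockwise.
Στ = 0 ⇒ F × 3.73 = 498.4 ⇒ F = 498.4 / 3.73 = 134 N.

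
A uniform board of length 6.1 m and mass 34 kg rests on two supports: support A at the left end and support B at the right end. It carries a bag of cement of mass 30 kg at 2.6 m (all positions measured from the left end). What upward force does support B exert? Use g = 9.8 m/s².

Taking torques about support A:
Beam weight: 34 × 9.8 = 333.2 N down at 3.05 m → arm 3.05 m, τ = 333.2 × 3.05 = 1016 N·m clockwise.
Bag of cement: 30 × 9.8 = 294 N down at 2.6 m → arm 2.6 m, τ = 294 × 2.6 = 764.4 N·m clockwise.
Net load moment about support A = 1780 N·m clockwise.
Reaction R at support B is upward at 6.1 m, arm 6.1 m → moment R × 6.1 counterclockwise.
For rotational equilibrium, R × 6.1 = 1780, so R = 292 N.

R_B ≈ 292 N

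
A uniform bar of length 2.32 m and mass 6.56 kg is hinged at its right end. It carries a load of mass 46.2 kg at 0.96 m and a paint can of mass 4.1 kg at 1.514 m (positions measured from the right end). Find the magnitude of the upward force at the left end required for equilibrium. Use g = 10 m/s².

F ≈ 251 N

About the right end:
Beam weight: 6.56 × 10 = 65.6 N down at 1.16 m → arm 1.16 m, τ = 65.6 × 1.16 = 76.1 N·m counterclockwise.
Load: 46.2 × 10 = 462 N down at 0.96 m → arm 0.96 m, τ = 462 × 0.96 = 443.5 N·m counterclockwise.
Paint can: 4.1 × 10 = 41 N down at 1.514 m → arm 1.514 m, τ = 41 × 1.514 = 62.07 N·m counterclockwise.
Net moment of the loads = 581.7 N·m counterclockwise.
The upward force F acts at the left end, arm 2.32 m, giving F × 2.32 clockwise.
Στ = 0 ⇒ F × 2.32 = 581.7 ⇒ F = 581.7 / 2.32 = 251 N.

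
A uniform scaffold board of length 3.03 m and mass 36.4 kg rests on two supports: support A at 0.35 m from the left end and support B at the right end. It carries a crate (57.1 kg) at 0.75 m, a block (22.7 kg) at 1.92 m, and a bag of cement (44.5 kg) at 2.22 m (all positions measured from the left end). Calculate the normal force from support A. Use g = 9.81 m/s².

Take moments about support B.
Beam weight: 36.4 × 9.81 = 357.1 N down at 1.515 m → arm 1.515 m, τ = 357.1 × 1.515 = 541 N·m counterclockwise.
Crate: 57.1 × 9.81 = 560.2 N down at 0.75 m → arm 2.28 m, τ = 560.2 × 2.28 = 1277 N·m counterclockwise.
Block: 22.7 × 9.81 = 222.7 N down at 1.92 m → arm 1.11 m, τ = 222.7 × 1.11 = 247.2 N·m counterclockwise.
Bag of cement: 44.5 × 9.81 = 436.5 N down at 2.22 m → arm 0.81 m, τ = 436.5 × 0.81 = 353.6 N·m counterclockwise.
Net load moment about support B = 2419 N·m counterclockwise.
Reaction R at support A is upward at 0.35 m, arm 2.68 m → moment R × 2.68 clockwise.
Setting net torque to zero: R × 2.68 = 2419 → R = 903 N.

R_A ≈ 903 N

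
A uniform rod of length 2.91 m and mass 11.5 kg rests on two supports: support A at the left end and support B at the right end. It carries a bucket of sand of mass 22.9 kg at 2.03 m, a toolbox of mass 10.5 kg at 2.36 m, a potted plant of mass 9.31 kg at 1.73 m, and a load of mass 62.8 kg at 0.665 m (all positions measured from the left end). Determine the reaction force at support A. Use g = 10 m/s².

Take moments about support B.
Beam weight: 11.5 × 10 = 115 N down at 1.455 m → arm 1.455 m, τ = 115 × 1.455 = 167.3 N·m counterclockwise.
Bucket of sand: 22.9 × 10 = 229 N down at 2.03 m → arm 0.88 m, τ = 229 × 0.88 = 201.5 N·m counterclockwise.
Toolbox: 10.5 × 10 = 105 N down at 2.36 m → arm 0.55 m, τ = 105 × 0.55 = 57.75 N·m counterclockwise.
Potted plant: 9.31 × 10 = 93.1 N down at 1.73 m → arm 1.18 m, τ = 93.1 × 1.18 = 109.9 N·m counterclockwise.
Load: 62.8 × 10 = 628 N down at 0.665 m → arm 2.245 m, τ = 628 × 2.245 = 1410 N·m counterclockwise.
Net load moment about support B = 1946 N·m counterclockwise.
Reaction R at support A is upward at 0 m, arm 2.91 m → moment R × 2.91 clockwise.
For rotational equilibrium, R × 2.91 = 1946, so R = 669 N.

R_A ≈ 669 N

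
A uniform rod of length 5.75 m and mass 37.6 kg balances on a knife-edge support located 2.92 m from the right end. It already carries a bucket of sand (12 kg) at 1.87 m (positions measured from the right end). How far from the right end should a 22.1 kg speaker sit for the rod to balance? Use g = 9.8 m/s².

x ≈ 3.57 m from the right end

Taking torques about the knife-edge support (at 2.92 m from the right end):
Beam weight: 37.6 × 9.8 = 368.5 N down at 2.875 m → arm 0.045 m, τ = 368.5 × 0.045 = 16.58 N·m clockwise.
Bucket of sand: 12 × 9.8 = 117.6 N down at 1.87 m → arm 1.05 m, τ = 117.6 × 1.05 = 123.5 N·m clockwise.
Net moment of existing loads = 140.1 N·m clockwise.
The speaker weighs 22.1 × 9.8 = 216.6 N and must supply an equal counterclockwise moment, so its lever arm about the knife-edge support is 140.1 / 216.6 = 0.647 m.
That puts it at 2.92 + 0.647 = 3.57 m from the right end.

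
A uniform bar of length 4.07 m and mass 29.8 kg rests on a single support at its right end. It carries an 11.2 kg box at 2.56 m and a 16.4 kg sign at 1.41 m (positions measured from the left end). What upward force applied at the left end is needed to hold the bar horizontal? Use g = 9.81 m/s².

F ≈ 292 N

About the right end:
Beam weight: 29.8 × 9.81 = 292.3 N down at 2.035 m → arm 2.035 m, τ = 292.3 × 2.035 = 594.8 N·m counterclockwise.
Box: 11.2 × 9.81 = 109.9 N down at 2.56 m → arm 1.51 m, τ = 109.9 × 1.51 = 165.9 N·m counterclockwise.
Sign: 16.4 × 9.81 = 160.9 N down at 1.41 m → arm 2.66 m, τ = 160.9 × 2.66 = 428 N·m counterclockwise.
Net moment of the loads = 1189 N·m counterclockwise.
The upward force F acts at the left end, arm 4.07 m, giving F × 4.07 clockwise.
Balancing moments: F × 4.07 = 1189, giving F = 1189 / 4.07 = 292 N.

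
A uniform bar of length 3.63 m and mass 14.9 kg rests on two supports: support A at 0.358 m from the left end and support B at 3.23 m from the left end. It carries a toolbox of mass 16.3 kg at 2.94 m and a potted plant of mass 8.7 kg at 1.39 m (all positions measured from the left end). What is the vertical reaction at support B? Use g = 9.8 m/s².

R_B ≈ 248 N

Take moments about support A.
Beam weight: 14.9 × 9.8 = 146 N down at 1.815 m → arm 1.457 m, τ = 146 × 1.457 = 212.7 N·m clockwise.
Toolbox: 16.3 × 9.8 = 159.7 N down at 2.94 m → arm 2.582 m, τ = 159.7 × 2.582 = 412.3 N·m clockwise.
Potted plant: 8.7 × 9.8 = 85.26 N down at 1.39 m → arm 1.032 m, τ = 85.26 × 1.032 = 87.99 N·m clockwise.
Net load moment about support A = 713 N·m clockwise.
Reaction R at support B is upward at 3.23 m, arm 2.872 m → moment R × 2.872 counterclockwise.
Στ = 0 ⇒ R × 2.872 = 713 ⇒ R = 248 N.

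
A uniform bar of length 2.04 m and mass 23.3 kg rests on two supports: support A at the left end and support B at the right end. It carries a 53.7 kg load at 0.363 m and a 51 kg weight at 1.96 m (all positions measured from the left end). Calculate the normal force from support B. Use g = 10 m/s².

Choose support A as the axis so its reaction then has zero moment arm.
Beam weight: 23.3 × 10 = 233 N down at 1.02 m → arm 1.02 m, τ = 233 × 1.02 = 237.7 N·m clockwise.
Load: 53.7 × 10 = 537 N down at 0.363 m → arm 0.363 m, τ = 537 × 0.363 = 194.9 N·m clockwise.
Weight: 51 × 10 = 510 N down at 1.96 m → arm 1.96 m, τ = 510 × 1.96 = 999.6 N·m clockwise.
Net load moment about support A = 1432 N·m clockwise.
Reaction R at support B is upward at 2.04 m, arm 2.04 m → moment R × 2.04 counterclockwise.
For rotational equilibrium, R × 2.04 = 1432, so R = 702 N.

R_B ≈ 702 N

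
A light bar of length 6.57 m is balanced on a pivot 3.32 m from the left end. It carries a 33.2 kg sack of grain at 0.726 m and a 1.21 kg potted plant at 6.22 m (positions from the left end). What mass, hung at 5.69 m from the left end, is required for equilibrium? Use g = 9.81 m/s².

Choose the pivot (at 3.32 m from the left end) as the axis so the support reaction has zero arm there.
Sack of grain: 33.2 × 9.81 = 325.7 N down at 0.726 m → arm 2.594 m, τ = 325.7 × 2.594 = 844.9 N·m counterclockwise.
Potted plant: 1.21 × 9.81 = 11.87 N down at 6.22 m → arm 2.9 m, τ = 11.87 × 2.9 = 34.42 N·m clockwise.
Net moment of known loads = 810.5 N·m counterclockwise.
An unknown mass m at 5.69 m has arm 2.37 m; its moment is m·g·2.37 clockwise.
Στ = 0 ⇒ m × 9.81 × 2.37 = 810.5 ⇒ m = 810.5 / (9.81 × 2.37) = 34.9 kg.

m ≈ 34.9 kg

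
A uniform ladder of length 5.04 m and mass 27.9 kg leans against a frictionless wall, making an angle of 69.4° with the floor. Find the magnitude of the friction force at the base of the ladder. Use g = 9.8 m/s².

f ≈ 51.4 N

Taking torques about the foot of the ladder:
Ladder weight 27.9×9.8 = 273.4 N acts at 2.52 m along the ladder; its horizontal arm is 2.52·cos69.4° = 0.8866 m → τ = 242.4 N·m clockwise.
Wall normal N acts horizontally at the top; its moment arm is the height L sinθ = 5.04·sin69.4° = 4.718 m, counterclockwise.
Στ = 0 ⇒ N × 4.718 = 242.4 ⇒ N = 51.4 N.
ΣFx = 0: friction at the foot balances the wall's push, so f = N_wall = 51.4 N.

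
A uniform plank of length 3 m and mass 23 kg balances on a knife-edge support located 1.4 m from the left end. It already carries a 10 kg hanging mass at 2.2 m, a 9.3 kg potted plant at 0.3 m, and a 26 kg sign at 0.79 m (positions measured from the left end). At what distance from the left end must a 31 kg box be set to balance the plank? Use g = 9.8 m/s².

Take moments about the knife-edge support (at 1.4 m from the left end).
Beam weight: 23 × 9.8 = 225.4 N down at 1.5 m → arm 0.1 m, τ = 225.4 × 0.1 = 22.54 N·m clockwise.
Hanging mass: 10 × 9.8 = 98 N down at 2.2 m → arm 0.8 m, τ = 98 × 0.8 = 78.4 N·m clockwise.
Potted plant: 9.3 × 9.8 = 91.14 N down at 0.3 m → arm 1.1 m, τ = 91.14 × 1.1 = 100.3 N·m counterclockwise.
Sign: 26 × 9.8 = 254.8 N down at 0.79 m → arm 0.61 m, τ = 254.8 × 0.61 = 155.4 N·m counterclockwise.
Net moment of existing loads = 154.8 N·m counterclockwise.
The box weighs 31 × 9.8 = 303.8 N and must supply an equal clockwise moment, so its lever arm about the knife-edge support is 154.8 / 303.8 = 0.51 m.
That puts it at 1.4 + 0.51 = 1.91 m from the left end.

x ≈ 1.91 m from the left end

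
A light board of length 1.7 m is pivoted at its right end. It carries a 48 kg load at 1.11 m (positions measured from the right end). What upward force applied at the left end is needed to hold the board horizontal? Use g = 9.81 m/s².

F ≈ 307 N

Taking torques about the right end:
Load: 48 × 9.81 = 470.9 N down at 1.11 m → arm 1.11 m, τ = 470.9 × 1.11 = 522.7 N·m counterclockwise.
Net moment of the loads = 522.7 N·m counterclockwise.
The upward force F acts at the left end, arm 1.7 m, giving F × 1.7 clockwise.
Στ = 0 ⇒ F × 1.7 = 522.7 ⇒ F = 522.7 / 1.7 = 307 N.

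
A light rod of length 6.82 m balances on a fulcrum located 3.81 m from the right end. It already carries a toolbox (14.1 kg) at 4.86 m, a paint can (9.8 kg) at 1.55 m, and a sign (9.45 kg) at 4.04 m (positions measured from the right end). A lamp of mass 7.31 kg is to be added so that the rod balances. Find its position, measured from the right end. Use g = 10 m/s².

x ≈ 4.52 m from the right end

Choose the fulcrum (at 3.81 m from the right end) as the axis so the support reaction has zero arm there.
Toolbox: 14.1 × 10 = 141 N down at 4.86 m → arm 1.05 m, τ = 141 × 1.05 = 148.1 N·m counterclockwise.
Paint can: 9.8 × 10 = 98 N down at 1.55 m → arm 2.26 m, τ = 98 × 2.26 = 221.5 N·m clockwise.
Sign: 9.45 × 10 = 94.5 N down at 4.04 m → arm 0.23 m, τ = 94.5 × 0.23 = 21.73 N·m counterclockwise.
Net moment of existing loads = 51.67 N·m clockwise.
The lamp weighs 7.31 × 10 = 73.1 N and must supply an equal counterclockwise moment, so its lever arm about the fulcrum is 51.67 / 73.1 = 0.707 m.
That puts it at 3.81 + 0.707 = 4.52 m from the right end.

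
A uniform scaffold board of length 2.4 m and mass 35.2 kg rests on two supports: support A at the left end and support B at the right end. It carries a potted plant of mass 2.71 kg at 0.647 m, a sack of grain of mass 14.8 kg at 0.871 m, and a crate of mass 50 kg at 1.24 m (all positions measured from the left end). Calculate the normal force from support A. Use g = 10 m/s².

Sum moments about support B (its reaction then has zero moment arm).
Beam weight: 35.2 × 10 = 352 N down at 1.2 m → arm 1.2 m, τ = 352 × 1.2 = 422.4 N·m counterclockwise.
Potted plant: 2.71 × 10 = 27.1 N down at 0.647 m → arm 1.753 m, τ = 27.1 × 1.753 = 47.51 N·m counterclockwise.
Sack of grain: 14.8 × 10 = 148 N down at 0.871 m → arm 1.529 m, τ = 148 × 1.529 = 226.3 N·m counterclockwise.
Crate: 50 × 10 = 500 N down at 1.24 m → arm 1.16 m, τ = 500 × 1.16 = 580 N·m counterclockwise.
Net load moment about support B = 1276 N·m counterclockwise.
Reaction R at support A is upward at 0 m, arm 2.4 m → moment R × 2.4 clockwise.
For rotational equilibrium, R × 2.4 = 1276, so R = 532 N.

R_A ≈ 532 N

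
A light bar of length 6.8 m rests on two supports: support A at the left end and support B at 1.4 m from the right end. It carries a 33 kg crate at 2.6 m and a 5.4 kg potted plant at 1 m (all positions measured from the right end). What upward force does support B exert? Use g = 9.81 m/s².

R_B ≈ 309 N

Choose support A as the axis so its reaction then has zero moment arm.
Crate: 33 × 9.81 = 323.7 N down at 2.6 m → arm 4.2 m, τ = 323.7 × 4.2 = 1360 N·m clockwise.
Potted plant: 5.4 × 9.81 = 52.97 N down at 1 m → arm 5.8 m, τ = 52.97 × 5.8 = 307.2 N·m clockwise.
Net load moment about support A = 1667 N·m clockwise.
Reaction R at support B is upward at 1.4 m, arm 5.4 m → moment R × 5.4 counterclockwise.
Setting net torque to zero: R × 5.4 = 1667 → R = 309 N.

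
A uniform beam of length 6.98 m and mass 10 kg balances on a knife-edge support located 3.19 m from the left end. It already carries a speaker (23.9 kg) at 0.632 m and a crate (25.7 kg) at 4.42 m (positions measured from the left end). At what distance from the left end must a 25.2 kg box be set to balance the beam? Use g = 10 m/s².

Taking torques about the knife-edge support (at 3.19 m from the left end):
Beam weight: 10 × 10 = 100 N down at 3.49 m → arm 0.3 m, τ = 100 × 0.3 = 30 N·m clockwise.
Speaker: 23.9 × 10 = 239 N down at 0.632 m → arm 2.558 m, τ = 239 × 2.558 = 611.4 N·m counterclockwise.
Crate: 25.7 × 10 = 257 N down at 4.42 m → arm 1.23 m, τ = 257 × 1.23 = 316.1 N·m clockwise.
Net moment of existing loads = 265.3 N·m counterclockwise.
The box weighs 25.2 × 10 = 252 N and must supply an equal clockwise moment, so its lever arm about the knife-edge support is 265.3 / 252 = 1.05 m.
That puts it at 3.19 + 1.05 = 4.24 m from the left end.

x ≈ 4.24 m from the left end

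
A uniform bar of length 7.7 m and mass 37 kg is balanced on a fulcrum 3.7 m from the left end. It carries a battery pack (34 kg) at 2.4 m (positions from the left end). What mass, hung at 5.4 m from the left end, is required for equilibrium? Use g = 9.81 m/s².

Take moments about the fulcrum (at 3.7 m from the left end).
Beam weight: 37 × 9.81 = 363 N down at 3.85 m → arm 0.15 m, τ = 363 × 0.15 = 54.45 N·m clockwise.
Battery pack: 34 × 9.81 = 333.5 N down at 2.4 m → arm 1.3 m, τ = 333.5 × 1.3 = 433.6 N·m counterclockwise.
Net moment of known loads = 379.2 N·m counterclockwise.
An unknown mass m at 5.4 m has arm 1.7 m; its moment is m·g·1.7 clockwise.
For rotational equilibrium, m × 9.81 × 1.7 = 379.2, so m = 379.2 / (9.81 × 1.7) = 22.7 kg.

m ≈ 22.7 kg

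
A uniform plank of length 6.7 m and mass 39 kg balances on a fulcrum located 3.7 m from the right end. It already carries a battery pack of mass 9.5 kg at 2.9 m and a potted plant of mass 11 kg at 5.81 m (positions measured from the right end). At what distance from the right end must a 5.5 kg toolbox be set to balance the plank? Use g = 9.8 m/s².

x ≈ 3.34 m from the right end

Choose the fulcrum (at 3.7 m from the right end) as the axis so the support reaction has zero arm there.
Beam weight: 39 × 9.8 = 382.2 N down at 3.35 m → arm 0.35 m, τ = 382.2 × 0.35 = 133.8 N·m clockwise.
Battery pack: 9.5 × 9.8 = 93.1 N down at 2.9 m → arm 0.8 m, τ = 93.1 × 0.8 = 74.48 N·m clockwise.
Potted plant: 11 × 9.8 = 107.8 N down at 5.81 m → arm 2.11 m, τ = 107.8 × 2.11 = 227.5 N·m counterclockwise.
Net moment of existing loads = 19.22 N·m counterclockwise.
The toolbox weighs 5.5 × 9.8 = 53.9 N and must supply an equal clockwise moment, so its lever arm about the fulcrum is 19.22 / 53.9 = 0.357 m.
That puts it at 3.7 − 0.357 = 3.34 m from the right end.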